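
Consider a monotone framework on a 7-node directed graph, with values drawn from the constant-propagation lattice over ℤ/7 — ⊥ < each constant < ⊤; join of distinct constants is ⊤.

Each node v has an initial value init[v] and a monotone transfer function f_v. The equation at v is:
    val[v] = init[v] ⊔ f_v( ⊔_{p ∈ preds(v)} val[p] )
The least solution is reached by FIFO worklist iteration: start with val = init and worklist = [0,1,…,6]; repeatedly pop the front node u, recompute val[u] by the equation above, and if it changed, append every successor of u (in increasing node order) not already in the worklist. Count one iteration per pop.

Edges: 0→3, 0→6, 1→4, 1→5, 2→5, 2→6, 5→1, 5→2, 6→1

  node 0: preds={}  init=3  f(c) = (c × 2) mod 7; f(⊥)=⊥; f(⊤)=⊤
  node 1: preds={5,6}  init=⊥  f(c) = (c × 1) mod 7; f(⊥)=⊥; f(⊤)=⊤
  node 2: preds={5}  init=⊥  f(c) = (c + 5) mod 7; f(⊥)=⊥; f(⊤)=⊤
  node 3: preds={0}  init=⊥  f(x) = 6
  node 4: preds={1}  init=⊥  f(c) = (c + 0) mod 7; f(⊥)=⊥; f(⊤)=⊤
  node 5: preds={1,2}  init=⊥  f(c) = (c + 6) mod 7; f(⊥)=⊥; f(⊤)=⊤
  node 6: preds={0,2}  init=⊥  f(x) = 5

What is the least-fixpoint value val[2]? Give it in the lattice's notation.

Iteration log — 19 steps:
  step 1. node 0  ⊔preds=⊥  new=3  stable
  step 2. node 1  ⊔preds=⊥  new=⊥  stable
  step 3. node 2  ⊔preds=⊥  new=⊥  stable
  step 4. node 3  ⊔preds=3  new=6  old=⊥  +wl: 
  step 5. node 4  ⊔preds=⊥  new=⊥  stable
  step 6. node 5  ⊔preds=⊥  new=⊥  stable
  step 7. node 6  ⊔preds=3  new=5  old=⊥  +wl: 1
  step 8. node 1  ⊔preds=5  new=5  old=⊥  +wl: 4,5
  step 9. node 4  ⊔preds=5  new=5  old=⊥  +wl: 
  step 10. node 5  ⊔preds=5  new=4  old=⊥  +wl: 1,2
  step 11. node 1  ⊔preds=⊤  new=⊤  old=5  +wl: 4,5
  step 12. node 2  ⊔preds=4  new=2  old=⊥  +wl: 6
  step 13. node 4  ⊔preds=⊤  new=⊤  old=5  +wl: 
  step 14. node 5  ⊔preds=⊤  new=⊤  old=4  +wl: 1,2
  step 15. node 6  ⊔preds=⊤  new=5  stable
  step 16. node 1  ⊔preds=⊤  new=⊤  stable
  step 17. node 2  ⊔preds=⊤  new=⊤  old=2  +wl: 5,6
  step 18. node 5  ⊔preds=⊤  new=⊤  stable
  step 19. node 6  ⊔preds=⊤  new=5  stable

Least fixpoint reached:
  node 0: 3
  node 1: ⊤
  node 2: ⊤
  node 3: 6
  node 4: ⊤
  node 5: ⊤
  node 6: 5

⊤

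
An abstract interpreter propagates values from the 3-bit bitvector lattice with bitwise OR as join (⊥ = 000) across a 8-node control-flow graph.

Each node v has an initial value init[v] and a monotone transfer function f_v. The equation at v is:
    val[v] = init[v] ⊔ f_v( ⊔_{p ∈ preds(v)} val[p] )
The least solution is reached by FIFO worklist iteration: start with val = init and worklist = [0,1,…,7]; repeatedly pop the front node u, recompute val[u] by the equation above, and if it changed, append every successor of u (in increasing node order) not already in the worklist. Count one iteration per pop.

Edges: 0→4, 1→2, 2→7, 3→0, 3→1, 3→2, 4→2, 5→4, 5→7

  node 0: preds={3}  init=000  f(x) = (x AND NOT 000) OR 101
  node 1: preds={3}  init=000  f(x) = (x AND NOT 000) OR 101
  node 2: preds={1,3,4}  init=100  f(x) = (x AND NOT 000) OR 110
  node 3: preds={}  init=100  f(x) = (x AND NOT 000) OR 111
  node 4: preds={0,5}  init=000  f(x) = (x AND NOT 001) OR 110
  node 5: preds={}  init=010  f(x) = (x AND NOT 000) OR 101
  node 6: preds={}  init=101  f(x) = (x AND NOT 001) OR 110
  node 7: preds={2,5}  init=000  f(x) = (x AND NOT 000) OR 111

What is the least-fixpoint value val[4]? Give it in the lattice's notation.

110

Trace (12 dequeues):
  [1] u=0 | in 100 | out 101 | prev 000 | push {}
  [2] u=1 | in 100 | out 101 | prev 000 | push {}
  [3] u=2 | in 101 | out 111 | prev 100 | push {}
  [4] u=3 | in 000 | out 111 | prev 100 | push {0,1,2}
  [5] u=4 | in 111 | out 110 | prev 000 | push {}
  [6] u=5 | in 000 | out 111 | prev 010 | push {4}
  [7] u=6 | in 000 | out 111 | prev 101 | push {}
  [8] u=7 | in 111 | out 111 | prev 000 | push {}
  [9] u=0 | in 111 | out 111 | prev 101 | push {}
  [10] u=1 | in 111 | out 111 | prev 101 | push {}
  [11] u=2 | in 111 | out 111 | ==
  [12] u=4 | in 111 | out 110 | ==

Converged values:
  [0] 111
  [1] 111
  [2] 111
  [3] 111
  [4] 110
  [5] 111
  [6] 111
  [7] 111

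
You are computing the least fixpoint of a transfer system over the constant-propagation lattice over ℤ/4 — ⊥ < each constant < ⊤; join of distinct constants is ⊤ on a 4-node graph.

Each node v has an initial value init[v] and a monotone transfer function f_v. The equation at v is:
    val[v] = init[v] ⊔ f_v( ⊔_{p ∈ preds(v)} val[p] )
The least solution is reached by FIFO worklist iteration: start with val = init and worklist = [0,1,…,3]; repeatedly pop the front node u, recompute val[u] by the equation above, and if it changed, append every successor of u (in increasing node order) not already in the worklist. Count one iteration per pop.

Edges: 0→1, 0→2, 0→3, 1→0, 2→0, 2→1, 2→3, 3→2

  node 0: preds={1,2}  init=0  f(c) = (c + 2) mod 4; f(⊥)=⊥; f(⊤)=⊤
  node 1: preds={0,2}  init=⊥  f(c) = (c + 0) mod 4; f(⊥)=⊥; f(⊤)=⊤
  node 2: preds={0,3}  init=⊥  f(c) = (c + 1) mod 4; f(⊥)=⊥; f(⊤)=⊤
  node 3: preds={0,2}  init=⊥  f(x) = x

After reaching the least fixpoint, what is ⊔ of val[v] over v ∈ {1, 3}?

Worklist (10 pops):
  #1 pop 0: in=⊥ → 0 (no change)
  #2 pop 1: in=0 → 0 (was ⊥); enqueue [0]
  #3 pop 2: in=0 → 1 (was ⊥); enqueue [1]
  #4 pop 3: in=⊤ → ⊤ (was ⊥); enqueue [2]
  #5 pop 0: in=⊤ → ⊤ (was 0); enqueue [3]
  #6 pop 1: in=⊤ → ⊤ (was 0); enqueue [0]
  #7 pop 2: in=⊤ → ⊤ (was 1); enqueue [1]
  #8 pop 3: in=⊤ → ⊤ (no change)
  #9 pop 0: in=⊤ → ⊤ (no change)
  #10 pop 1: in=⊤ → ⊤ (no change)

Fixpoint:
  val[0] = ⊤
  val[1] = ⊤
  val[2] = ⊤
  val[3] = ⊤

⊤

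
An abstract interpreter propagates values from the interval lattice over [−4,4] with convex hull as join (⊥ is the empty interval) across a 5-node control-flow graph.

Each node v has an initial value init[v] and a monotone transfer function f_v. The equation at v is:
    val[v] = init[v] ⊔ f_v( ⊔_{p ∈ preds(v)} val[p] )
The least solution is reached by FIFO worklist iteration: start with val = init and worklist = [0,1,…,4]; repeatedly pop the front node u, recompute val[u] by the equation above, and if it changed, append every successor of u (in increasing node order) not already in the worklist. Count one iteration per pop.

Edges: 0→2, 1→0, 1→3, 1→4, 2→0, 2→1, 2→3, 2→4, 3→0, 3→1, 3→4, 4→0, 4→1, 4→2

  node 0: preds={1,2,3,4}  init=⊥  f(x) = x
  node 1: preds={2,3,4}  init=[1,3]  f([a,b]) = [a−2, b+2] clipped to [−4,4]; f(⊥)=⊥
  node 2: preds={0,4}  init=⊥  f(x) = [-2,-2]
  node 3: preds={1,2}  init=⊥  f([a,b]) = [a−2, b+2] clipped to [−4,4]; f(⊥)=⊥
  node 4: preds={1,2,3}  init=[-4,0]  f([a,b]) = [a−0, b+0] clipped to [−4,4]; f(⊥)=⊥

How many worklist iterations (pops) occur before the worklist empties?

Trace (11 dequeues):
  [1] u=0 | in [-4,3] | out [-4,3] | prev ⊥ | push {}
  [2] u=1 | in [-4,0] | out [-4,3] | prev [1,3] | push {0}
  [3] u=2 | in [-4,3] | out [-2,-2] | prev ⊥ | push {1}
  [4] u=3 | in [-4,3] | out [-4,4] | prev ⊥ | push {}
  [5] u=4 | in [-4,4] | out [-4,4] | prev [-4,0] | push {2}
  [6] u=0 | in [-4,4] | out [-4,4] | prev [-4,3] | push {}
  [7] u=1 | in [-4,4] | out [-4,4] | prev [-4,3] | push {0,3,4}
  [8] u=2 | in [-4,4] | out [-2,-2] | ==
  [9] u=0 | in [-4,4] | out [-4,4] | ==
  [10] u=3 | in [-4,4] | out [-4,4] | ==
  [11] u=4 | in [-4,4] | out [-4,4] | ==

Converged values:
  [0] [-4,4]
  [1] [-4,4]
  [2] [-2,-2]
  [3] [-4,4]
  [4] [-4,4]

11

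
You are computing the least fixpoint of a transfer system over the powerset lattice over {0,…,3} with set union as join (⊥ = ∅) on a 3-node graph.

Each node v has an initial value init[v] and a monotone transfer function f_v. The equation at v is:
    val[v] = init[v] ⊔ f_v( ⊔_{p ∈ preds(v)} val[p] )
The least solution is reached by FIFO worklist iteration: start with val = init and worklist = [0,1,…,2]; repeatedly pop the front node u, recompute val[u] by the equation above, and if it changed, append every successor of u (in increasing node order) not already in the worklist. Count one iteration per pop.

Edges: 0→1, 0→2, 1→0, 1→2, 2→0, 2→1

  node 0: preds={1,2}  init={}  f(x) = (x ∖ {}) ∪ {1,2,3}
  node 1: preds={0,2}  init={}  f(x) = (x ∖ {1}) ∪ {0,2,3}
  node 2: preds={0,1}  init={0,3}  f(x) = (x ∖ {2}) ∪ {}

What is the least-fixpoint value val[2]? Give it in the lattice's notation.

Trace (5 dequeues):
  [1] u=0 | in {0,3} | out {0,1,2,3} | prev {} | push {}
  [2] u=1 | in {0,1,2,3} | out {0,2,3} | prev {} | push {0}
  [3] u=2 | in {0,1,2,3} | out {0,1,3} | prev {0,3} | push {1}
  [4] u=0 | in {0,1,2,3} | out {0,1,2,3} | ==
  [5] u=1 | in {0,1,2,3} | out {0,2,3} | ==

Converged values:
  [0] {0,1,2,3}
  [1] {0,2,3}
  [2] {0,1,3}

{0,1,3}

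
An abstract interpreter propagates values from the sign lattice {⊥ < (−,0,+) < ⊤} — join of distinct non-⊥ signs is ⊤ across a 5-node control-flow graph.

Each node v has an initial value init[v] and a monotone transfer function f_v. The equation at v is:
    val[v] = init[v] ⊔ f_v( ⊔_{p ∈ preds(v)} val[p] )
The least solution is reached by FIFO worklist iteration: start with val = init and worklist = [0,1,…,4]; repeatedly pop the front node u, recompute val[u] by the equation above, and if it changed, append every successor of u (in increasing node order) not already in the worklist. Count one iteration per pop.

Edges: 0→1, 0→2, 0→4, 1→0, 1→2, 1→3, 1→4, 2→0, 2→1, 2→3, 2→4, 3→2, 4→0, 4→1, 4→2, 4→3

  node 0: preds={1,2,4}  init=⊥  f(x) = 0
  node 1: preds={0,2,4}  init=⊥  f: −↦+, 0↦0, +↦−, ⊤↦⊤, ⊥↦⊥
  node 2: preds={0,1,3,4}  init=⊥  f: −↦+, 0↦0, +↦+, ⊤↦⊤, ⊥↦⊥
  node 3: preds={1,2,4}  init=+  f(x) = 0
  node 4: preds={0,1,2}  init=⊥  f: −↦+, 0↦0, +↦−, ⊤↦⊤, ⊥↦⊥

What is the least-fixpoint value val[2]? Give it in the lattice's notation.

Worklist (11 pops):
  #1 pop 0: in=⊥ → 0 (was ⊥); enqueue []
  #2 pop 1: in=0 → 0 (was ⊥); enqueue [0]
  #3 pop 2: in=⊤ → ⊤ (was ⊥); enqueue [1]
  #4 pop 3: in=⊤ → ⊤ (was +); enqueue [2]
  #5 pop 4: in=⊤ → ⊤ (was ⊥); enqueue [3]
  #6 pop 0: in=⊤ → 0 (no change)
  #7 pop 1: in=⊤ → ⊤ (was 0); enqueue [0,4]
  #8 pop 2: in=⊤ → ⊤ (no change)
  #9 pop 3: in=⊤ → ⊤ (no change)
  #10 pop 0: in=⊤ → 0 (no change)
  #11 pop 4: in=⊤ → ⊤ (no change)

Fixpoint:
  val[0] = 0
  val[1] = ⊤
  val[2] = ⊤
  val[3] = ⊤
  val[4] = ⊤

⊤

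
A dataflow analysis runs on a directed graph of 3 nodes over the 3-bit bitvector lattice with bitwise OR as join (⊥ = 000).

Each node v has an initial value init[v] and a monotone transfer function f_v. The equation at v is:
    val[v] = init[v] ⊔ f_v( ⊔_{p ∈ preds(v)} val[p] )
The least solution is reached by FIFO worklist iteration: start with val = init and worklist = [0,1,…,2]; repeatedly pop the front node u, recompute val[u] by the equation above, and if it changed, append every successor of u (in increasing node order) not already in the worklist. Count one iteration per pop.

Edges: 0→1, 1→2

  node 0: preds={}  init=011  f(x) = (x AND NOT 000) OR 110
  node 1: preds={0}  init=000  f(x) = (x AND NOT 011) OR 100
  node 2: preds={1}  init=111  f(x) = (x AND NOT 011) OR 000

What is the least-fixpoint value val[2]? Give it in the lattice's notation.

Trace (3 dequeues):
  [1] u=0 | in 000 | out 111 | prev 011 | push {}
  [2] u=1 | in 111 | out 100 | prev 000 | push {}
  [3] u=2 | in 100 | out 111 | ==

Converged values:
  [0] 111
  [1] 100
  [2] 111

111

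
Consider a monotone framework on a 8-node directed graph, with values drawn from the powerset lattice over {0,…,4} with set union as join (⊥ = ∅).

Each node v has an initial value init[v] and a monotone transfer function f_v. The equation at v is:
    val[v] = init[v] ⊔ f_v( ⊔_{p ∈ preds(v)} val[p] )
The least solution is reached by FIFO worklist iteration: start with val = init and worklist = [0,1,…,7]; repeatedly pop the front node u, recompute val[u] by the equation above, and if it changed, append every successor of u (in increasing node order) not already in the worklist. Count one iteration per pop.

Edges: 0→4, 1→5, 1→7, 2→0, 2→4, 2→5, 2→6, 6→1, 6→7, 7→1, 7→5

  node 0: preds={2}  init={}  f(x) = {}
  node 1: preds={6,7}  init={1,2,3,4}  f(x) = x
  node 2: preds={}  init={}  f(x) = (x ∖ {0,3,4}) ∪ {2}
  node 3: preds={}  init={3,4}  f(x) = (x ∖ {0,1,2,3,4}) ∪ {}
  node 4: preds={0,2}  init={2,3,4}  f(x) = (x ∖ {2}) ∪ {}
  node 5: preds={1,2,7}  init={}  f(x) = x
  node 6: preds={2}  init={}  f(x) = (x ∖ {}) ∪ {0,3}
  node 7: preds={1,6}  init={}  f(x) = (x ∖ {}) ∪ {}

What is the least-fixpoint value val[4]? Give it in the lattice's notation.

{2,3,4}

Trace (12 dequeues):
  [1] u=0 | in {} | out {} | ==
  [2] u=1 | in {} | out {1,2,3,4} | ==
  [3] u=2 | in {} | out {2} | prev {} | push {0}
  [4] u=3 | in {} | out {3,4} | ==
  [5] u=4 | in {2} | out {2,3,4} | ==
  [6] u=5 | in {1,2,3,4} | out {1,2,3,4} | prev {} | push {}
  [7] u=6 | in {2} | out {0,2,3} | prev {} | push {1}
  [8] u=7 | in {0,1,2,3,4} | out {0,1,2,3,4} | prev {} | push {5}
  [9] u=0 | in {2} | out {} | ==
  [10] u=1 | in {0,1,2,3,4} | out {0,1,2,3,4} | prev {1,2,3,4} | push {7}
  [11] u=5 | in {0,1,2,3,4} | out {0,1,2,3,4} | prev {1,2,3,4} | push {}
  [12] u=7 | in {0,1,2,3,4} | out {0,1,2,3,4} | ==

Converged values:
  [0] {}
  [1] {0,1,2,3,4}
  [2] {2}
  [3] {3,4}
  [4] {2,3,4}
  [5] {0,1,2,3,4}
  [6] {0,2,3}
  [7] {0,1,2,3,4}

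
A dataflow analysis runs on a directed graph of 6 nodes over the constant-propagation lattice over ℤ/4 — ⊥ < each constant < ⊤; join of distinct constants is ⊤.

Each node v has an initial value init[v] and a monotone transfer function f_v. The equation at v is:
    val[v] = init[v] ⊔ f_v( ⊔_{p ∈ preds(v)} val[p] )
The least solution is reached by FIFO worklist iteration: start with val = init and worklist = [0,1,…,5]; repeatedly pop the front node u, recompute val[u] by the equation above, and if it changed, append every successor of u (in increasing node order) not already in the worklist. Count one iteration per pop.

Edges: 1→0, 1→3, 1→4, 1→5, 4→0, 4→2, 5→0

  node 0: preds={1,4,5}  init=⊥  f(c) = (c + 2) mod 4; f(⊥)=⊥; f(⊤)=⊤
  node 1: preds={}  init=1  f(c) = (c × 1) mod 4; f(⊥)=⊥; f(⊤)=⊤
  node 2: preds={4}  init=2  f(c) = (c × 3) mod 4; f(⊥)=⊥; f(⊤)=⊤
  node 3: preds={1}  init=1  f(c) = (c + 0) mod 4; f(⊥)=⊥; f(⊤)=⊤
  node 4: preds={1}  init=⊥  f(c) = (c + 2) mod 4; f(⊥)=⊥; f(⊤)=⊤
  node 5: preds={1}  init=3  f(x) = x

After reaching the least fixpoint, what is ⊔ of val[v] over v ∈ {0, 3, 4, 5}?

⊤

Iteration log — 8 steps:
  step 1. node 0  ⊔preds=⊤  new=⊤  old=⊥  +wl: 
  step 2. node 1  ⊔preds=⊥  new=1  stable
  step 3. node 2  ⊔preds=⊥  new=2  stable
  step 4. node 3  ⊔preds=1  new=1  stable
  step 5. node 4  ⊔preds=1  new=3  old=⊥  +wl: 0,2
  step 6. node 5  ⊔preds=1  new=⊤  old=3  +wl: 
  step 7. node 0  ⊔preds=⊤  new=⊤  stable
  step 8. node 2  ⊔preds=3  new=⊤  old=2  +wl: 

Least fixpoint reached:
  node 0: ⊤
  node 1: 1
  node 2: ⊤
  node 3: 1
  node 4: 3
  node 5: ⊤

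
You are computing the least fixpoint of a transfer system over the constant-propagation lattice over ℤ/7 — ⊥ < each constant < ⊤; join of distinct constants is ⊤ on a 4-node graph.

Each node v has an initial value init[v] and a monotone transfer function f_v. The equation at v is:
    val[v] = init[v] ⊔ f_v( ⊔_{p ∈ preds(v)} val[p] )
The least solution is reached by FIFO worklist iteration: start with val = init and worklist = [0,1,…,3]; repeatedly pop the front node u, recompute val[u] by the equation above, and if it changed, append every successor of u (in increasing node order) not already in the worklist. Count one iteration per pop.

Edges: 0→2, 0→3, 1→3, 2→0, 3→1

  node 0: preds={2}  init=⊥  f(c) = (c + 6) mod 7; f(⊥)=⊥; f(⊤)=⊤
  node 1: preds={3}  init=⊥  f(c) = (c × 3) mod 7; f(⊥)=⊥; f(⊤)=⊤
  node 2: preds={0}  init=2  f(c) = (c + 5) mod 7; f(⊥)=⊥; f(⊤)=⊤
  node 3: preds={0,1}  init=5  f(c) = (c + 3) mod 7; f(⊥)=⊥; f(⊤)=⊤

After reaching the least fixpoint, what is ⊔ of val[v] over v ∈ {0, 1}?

⊤

Worklist (8 pops):
  #1 pop 0: in=2 → 1 (was ⊥); enqueue []
  #2 pop 1: in=5 → 1 (was ⊥); enqueue []
  #3 pop 2: in=1 → ⊤ (was 2); enqueue [0]
  #4 pop 3: in=1 → ⊤ (was 5); enqueue [1]
  #5 pop 0: in=⊤ → ⊤ (was 1); enqueue [2,3]
  #6 pop 1: in=⊤ → ⊤ (was 1); enqueue []
  #7 pop 2: in=⊤ → ⊤ (no change)
  #8 pop 3: in=⊤ → ⊤ (no change)

Fixpoint:
  val[0] = ⊤
  val[1] = ⊤
  val[2] = ⊤
  val[3] = ⊤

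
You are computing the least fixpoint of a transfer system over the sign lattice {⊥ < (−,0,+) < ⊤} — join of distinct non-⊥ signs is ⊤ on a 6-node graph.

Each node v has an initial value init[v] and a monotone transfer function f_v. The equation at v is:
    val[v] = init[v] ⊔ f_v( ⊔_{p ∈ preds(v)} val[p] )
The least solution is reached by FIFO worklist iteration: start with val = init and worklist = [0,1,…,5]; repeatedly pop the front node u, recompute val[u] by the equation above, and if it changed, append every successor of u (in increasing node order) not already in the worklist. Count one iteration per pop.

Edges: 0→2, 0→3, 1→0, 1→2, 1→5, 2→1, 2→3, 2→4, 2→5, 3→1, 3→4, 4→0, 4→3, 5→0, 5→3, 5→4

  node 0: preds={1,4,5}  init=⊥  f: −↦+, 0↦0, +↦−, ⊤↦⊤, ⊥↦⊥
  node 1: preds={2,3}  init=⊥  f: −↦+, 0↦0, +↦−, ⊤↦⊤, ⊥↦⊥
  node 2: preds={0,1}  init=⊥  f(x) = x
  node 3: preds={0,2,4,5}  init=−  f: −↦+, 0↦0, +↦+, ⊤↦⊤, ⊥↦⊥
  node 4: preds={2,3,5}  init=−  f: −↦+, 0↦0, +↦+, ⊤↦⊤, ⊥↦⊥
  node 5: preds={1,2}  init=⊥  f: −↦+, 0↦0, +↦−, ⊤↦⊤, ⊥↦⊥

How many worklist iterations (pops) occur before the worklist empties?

Worklist (17 pops):
  #1 pop 0: in=− → + (was ⊥); enqueue []
  #2 pop 1: in=− → + (was ⊥); enqueue [0]
  #3 pop 2: in=+ → + (was ⊥); enqueue [1]
  #4 pop 3: in=⊤ → ⊤ (was −); enqueue []
  #5 pop 4: in=⊤ → ⊤ (was −); enqueue [3]
  #6 pop 5: in=+ → − (was ⊥); enqueue [4]
  #7 pop 0: in=⊤ → ⊤ (was +); enqueue [2]
  #8 pop 1: in=⊤ → ⊤ (was +); enqueue [0,5]
  #9 pop 3: in=⊤ → ⊤ (no change)
  #10 pop 4: in=⊤ → ⊤ (no change)
  #11 pop 2: in=⊤ → ⊤ (was +); enqueue [1,3,4]
  #12 pop 0: in=⊤ → ⊤ (no change)
  #13 pop 5: in=⊤ → ⊤ (was −); enqueue [0]
  #14 pop 1: in=⊤ → ⊤ (no change)
  #15 pop 3: in=⊤ → ⊤ (no change)
  #16 pop 4: in=⊤ → ⊤ (no change)
  #17 pop 0: in=⊤ → ⊤ (no change)

Fixpoint:
  val[0] = ⊤
  val[1] = ⊤
  val[2] = ⊤
  val[3] = ⊤
  val[4] = ⊤
  val[5] = ⊤

17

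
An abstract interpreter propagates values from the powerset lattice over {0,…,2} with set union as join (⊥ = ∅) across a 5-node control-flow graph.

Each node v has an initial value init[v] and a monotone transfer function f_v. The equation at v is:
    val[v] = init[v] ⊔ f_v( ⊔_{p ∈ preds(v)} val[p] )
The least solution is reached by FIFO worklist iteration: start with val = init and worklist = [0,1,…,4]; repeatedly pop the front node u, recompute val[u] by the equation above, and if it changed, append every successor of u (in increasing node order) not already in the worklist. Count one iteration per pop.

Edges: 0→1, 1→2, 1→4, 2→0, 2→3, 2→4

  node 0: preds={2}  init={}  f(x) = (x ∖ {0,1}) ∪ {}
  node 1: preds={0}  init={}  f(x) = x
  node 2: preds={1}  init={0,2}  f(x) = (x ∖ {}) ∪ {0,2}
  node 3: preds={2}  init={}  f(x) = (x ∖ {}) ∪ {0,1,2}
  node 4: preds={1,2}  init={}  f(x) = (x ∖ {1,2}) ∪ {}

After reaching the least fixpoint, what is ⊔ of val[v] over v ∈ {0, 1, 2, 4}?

{0,2}

Trace (5 dequeues):
  [1] u=0 | in {0,2} | out {2} | prev {} | push {}
  [2] u=1 | in {2} | out {2} | prev {} | push {}
  [3] u=2 | in {2} | out {0,2} | ==
  [4] u=3 | in {0,2} | out {0,1,2} | prev {} | push {}
  [5] u=4 | in {0,2} | out {0} | prev {} | push {}

Converged values:
  [0] {2}
  [1] {2}
  [2] {0,2}
  [3] {0,1,2}
  [4] {0}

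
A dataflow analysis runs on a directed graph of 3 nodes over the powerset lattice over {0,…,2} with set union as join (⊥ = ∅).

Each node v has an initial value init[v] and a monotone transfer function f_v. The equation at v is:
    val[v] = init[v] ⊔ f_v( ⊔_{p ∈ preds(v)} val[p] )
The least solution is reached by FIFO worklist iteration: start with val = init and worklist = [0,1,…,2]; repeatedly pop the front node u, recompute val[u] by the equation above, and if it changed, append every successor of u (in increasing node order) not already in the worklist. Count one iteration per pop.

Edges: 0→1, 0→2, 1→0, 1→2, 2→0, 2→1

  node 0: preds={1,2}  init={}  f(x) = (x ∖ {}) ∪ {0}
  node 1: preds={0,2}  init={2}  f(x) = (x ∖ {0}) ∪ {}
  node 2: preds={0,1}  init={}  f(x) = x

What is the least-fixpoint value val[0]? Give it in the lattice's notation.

Trace (5 dequeues):
  [1] u=0 | in {2} | out {0,2} | prev {} | push {}
  [2] u=1 | in {0,2} | out {2} | ==
  [3] u=2 | in {0,2} | out {0,2} | prev {} | push {0,1}
  [4] u=0 | in {0,2} | out {0,2} | ==
  [5] u=1 | in {0,2} | out {2} | ==

Converged values:
  [0] {0,2}
  [1] {2}
  [2] {0,2}

{0,2}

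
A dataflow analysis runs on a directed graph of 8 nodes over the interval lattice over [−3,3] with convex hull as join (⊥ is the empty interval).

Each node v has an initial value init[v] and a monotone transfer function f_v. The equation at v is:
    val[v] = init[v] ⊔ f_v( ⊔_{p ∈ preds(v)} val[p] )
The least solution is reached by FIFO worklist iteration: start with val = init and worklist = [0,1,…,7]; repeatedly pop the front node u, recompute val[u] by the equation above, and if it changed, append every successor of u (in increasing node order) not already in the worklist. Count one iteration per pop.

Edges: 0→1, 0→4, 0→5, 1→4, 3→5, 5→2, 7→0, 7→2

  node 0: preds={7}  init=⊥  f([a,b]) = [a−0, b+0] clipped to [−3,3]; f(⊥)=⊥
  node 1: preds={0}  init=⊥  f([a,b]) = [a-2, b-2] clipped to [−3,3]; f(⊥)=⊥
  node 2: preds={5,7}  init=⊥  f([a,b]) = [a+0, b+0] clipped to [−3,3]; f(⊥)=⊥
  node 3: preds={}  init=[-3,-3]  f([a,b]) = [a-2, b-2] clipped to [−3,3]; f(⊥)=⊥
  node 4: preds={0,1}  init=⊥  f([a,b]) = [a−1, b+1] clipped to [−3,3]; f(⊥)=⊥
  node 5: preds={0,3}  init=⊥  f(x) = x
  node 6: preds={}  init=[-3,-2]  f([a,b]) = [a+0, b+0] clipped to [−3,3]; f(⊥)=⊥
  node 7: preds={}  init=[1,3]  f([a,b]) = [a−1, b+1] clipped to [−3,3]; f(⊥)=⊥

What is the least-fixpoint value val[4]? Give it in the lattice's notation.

[-2,3]

Iteration log — 9 steps:
  step 1. node 0  ⊔preds=[1,3]  new=[1,3]  old=⊥  +wl: 
  step 2. node 1  ⊔preds=[1,3]  new=[-1,1]  old=⊥  +wl: 
  step 3. node 2  ⊔preds=[1,3]  new=[1,3]  old=⊥  +wl: 
  step 4. node 3  ⊔preds=⊥  new=[-3,-3]  stable
  step 5. node 4  ⊔preds=[-1,3]  new=[-2,3]  old=⊥  +wl: 
  step 6. node 5  ⊔preds=[-3,3]  new=[-3,3]  old=⊥  +wl: 2
  step 7. node 6  ⊔preds=⊥  new=[-3,-2]  stable
  step 8. node 7  ⊔preds=⊥  new=[1,3]  stable
  step 9. node 2  ⊔preds=[-3,3]  new=[-3,3]  old=[1,3]  +wl: 

Least fixpoint reached:
  node 0: [1,3]
  node 1: [-1,1]
  node 2: [-3,3]
  node 3: [-3,-3]
  node 4: [-2,3]
  node 5: [-3,3]
  node 6: [-3,-2]
  node 7: [1,3]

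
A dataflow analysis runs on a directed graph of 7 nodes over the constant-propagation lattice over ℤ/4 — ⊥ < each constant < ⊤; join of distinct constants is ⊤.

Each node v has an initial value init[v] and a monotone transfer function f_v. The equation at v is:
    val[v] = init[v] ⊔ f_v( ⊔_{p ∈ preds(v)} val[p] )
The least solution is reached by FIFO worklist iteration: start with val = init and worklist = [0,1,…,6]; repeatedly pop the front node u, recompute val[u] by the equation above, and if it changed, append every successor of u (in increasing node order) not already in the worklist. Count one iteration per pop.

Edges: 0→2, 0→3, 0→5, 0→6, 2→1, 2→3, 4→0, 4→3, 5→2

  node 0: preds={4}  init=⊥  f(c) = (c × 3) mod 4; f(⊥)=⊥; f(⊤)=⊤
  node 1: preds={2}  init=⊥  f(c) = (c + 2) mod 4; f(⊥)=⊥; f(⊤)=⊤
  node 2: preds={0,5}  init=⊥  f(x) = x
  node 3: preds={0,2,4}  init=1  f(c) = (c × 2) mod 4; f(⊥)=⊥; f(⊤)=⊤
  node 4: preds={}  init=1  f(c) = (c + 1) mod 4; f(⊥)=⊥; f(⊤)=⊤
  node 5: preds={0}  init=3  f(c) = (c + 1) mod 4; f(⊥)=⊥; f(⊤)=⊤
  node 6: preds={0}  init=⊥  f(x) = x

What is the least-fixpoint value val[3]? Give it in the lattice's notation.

Trace (11 dequeues):
  [1] u=0 | in 1 | out 3 | prev ⊥ | push {}
  [2] u=1 | in ⊥ | out ⊥ | ==
  [3] u=2 | in 3 | out 3 | prev ⊥ | push {1}
  [4] u=3 | in ⊤ | out ⊤ | prev 1 | push {}
  [5] u=4 | in ⊥ | out 1 | ==
  [6] u=5 | in 3 | out ⊤ | prev 3 | push {2}
  [7] u=6 | in 3 | out 3 | prev ⊥ | push {}
  [8] u=1 | in 3 | out 1 | prev ⊥ | push {}
  [9] u=2 | in ⊤ | out ⊤ | prev 3 | push {1,3}
  [10] u=1 | in ⊤ | out ⊤ | prev 1 | push {}
  [11] u=3 | in ⊤ | out ⊤ | ==

Converged values:
  [0] 3
  [1] ⊤
  [2] ⊤
  [3] ⊤
  [4] 1
  [5] ⊤
  [6] 3

⊤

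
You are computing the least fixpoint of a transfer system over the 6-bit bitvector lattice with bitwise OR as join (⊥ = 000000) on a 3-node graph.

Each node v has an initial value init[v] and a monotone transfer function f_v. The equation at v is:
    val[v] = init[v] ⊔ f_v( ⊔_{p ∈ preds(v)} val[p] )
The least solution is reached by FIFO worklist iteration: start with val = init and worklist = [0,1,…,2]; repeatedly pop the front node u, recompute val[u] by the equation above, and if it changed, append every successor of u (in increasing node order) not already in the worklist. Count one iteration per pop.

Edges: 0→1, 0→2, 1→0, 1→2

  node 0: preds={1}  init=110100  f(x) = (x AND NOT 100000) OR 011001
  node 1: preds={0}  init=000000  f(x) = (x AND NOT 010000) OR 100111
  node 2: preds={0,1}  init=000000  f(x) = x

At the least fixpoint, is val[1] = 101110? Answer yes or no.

no

Iteration log — 6 steps:
  step 1. node 0  ⊔preds=000000  new=111101  old=110100  +wl: 
  step 2. node 1  ⊔preds=111101  new=101111  old=000000  +wl: 0
  step 3. node 2  ⊔preds=111111  new=111111  old=000000  +wl: 
  step 4. node 0  ⊔preds=101111  new=111111  old=111101  +wl: 1,2
  step 5. node 1  ⊔preds=111111  new=101111  stable
  step 6. node 2  ⊔preds=111111  new=111111  stable

Least fixpoint reached:
  node 0: 111111
  node 1: 101111
  node 2: 111111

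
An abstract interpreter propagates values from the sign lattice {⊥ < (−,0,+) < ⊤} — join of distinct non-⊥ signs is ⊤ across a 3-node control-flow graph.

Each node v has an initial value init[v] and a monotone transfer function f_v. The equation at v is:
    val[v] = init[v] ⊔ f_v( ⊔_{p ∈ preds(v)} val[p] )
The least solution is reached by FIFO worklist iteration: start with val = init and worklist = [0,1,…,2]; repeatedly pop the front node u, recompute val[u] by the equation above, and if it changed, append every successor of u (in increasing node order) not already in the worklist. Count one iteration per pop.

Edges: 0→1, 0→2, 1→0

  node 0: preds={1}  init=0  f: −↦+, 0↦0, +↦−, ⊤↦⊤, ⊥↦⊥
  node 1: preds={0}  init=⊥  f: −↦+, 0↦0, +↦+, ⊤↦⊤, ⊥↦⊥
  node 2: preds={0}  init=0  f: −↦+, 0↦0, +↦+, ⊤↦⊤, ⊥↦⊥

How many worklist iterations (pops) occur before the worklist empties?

4

Worklist (4 pops):
  #1 pop 0: in=⊥ → 0 (no change)
  #2 pop 1: in=0 → 0 (was ⊥); enqueue [0]
  #3 pop 2: in=0 → 0 (no change)
  #4 pop 0: in=0 → 0 (no change)

Fixpoint:
  val[0] = 0
  val[1] = 0
  val[2] = 0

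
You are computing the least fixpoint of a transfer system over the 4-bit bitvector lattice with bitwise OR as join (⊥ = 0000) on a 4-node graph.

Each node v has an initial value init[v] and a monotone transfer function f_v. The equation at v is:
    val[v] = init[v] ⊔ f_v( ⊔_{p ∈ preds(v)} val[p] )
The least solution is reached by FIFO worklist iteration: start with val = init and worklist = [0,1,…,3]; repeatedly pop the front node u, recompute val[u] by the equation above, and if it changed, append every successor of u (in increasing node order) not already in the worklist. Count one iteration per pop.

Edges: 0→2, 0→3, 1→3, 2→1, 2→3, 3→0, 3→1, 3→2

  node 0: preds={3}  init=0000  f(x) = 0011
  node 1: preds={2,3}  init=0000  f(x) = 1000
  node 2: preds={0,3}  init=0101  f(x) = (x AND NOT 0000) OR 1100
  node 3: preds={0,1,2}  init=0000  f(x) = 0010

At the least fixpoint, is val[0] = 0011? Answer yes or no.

Iteration log — 7 steps:
  step 1. node 0  ⊔preds=0000  new=0011  old=0000  +wl: 
  step 2. node 1  ⊔preds=0101  new=1000  old=0000  +wl: 
  step 3. node 2  ⊔preds=0011  new=1111  old=0101  +wl: 1
  step 4. node 3  ⊔preds=1111  new=0010  old=0000  +wl: 0,2
  step 5. node 1  ⊔preds=1111  new=1000  stable
  step 6. node 0  ⊔preds=0010  new=0011  stable
  step 7. node 2  ⊔preds=0011  new=1111  stable

Least fixpoint reached:
  node 0: 0011
  node 1: 1000
  node 2: 1111
  node 3: 0010

yes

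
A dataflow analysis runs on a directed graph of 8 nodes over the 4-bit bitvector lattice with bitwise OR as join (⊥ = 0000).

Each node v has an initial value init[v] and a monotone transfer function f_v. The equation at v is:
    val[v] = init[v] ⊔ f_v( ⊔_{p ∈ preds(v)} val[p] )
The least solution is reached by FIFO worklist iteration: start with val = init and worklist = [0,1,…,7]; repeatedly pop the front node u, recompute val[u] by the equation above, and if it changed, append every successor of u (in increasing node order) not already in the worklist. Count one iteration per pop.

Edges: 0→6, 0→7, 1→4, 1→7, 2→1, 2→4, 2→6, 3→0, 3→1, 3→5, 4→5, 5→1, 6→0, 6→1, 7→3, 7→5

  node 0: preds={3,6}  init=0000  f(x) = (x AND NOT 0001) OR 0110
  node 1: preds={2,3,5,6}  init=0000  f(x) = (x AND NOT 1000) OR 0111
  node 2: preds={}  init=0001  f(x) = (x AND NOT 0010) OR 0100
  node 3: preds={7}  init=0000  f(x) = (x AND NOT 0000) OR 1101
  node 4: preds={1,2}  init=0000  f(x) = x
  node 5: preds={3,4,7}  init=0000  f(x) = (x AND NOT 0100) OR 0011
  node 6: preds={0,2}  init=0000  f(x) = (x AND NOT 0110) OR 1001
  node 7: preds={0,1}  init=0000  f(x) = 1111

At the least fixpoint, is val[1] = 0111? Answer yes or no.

yes

Iteration log — 16 steps:
  step 1. node 0  ⊔preds=0000  new=0110  old=0000  +wl: 
  step 2. node 1  ⊔preds=0001  new=0111  old=0000  +wl: 
  step 3. node 2  ⊔preds=0000  new=0101  old=0001  +wl: 1
  step 4. node 3  ⊔preds=0000  new=1101  old=0000  +wl: 0
  step 5. node 4  ⊔preds=0111  new=0111  old=0000  +wl: 
  step 6. node 5  ⊔preds=1111  new=1011  old=0000  +wl: 
  step 7. node 6  ⊔preds=0111  new=1001  old=0000  +wl: 
  step 8. node 7  ⊔preds=0111  new=1111  old=0000  +wl: 3,5
  step 9. node 1  ⊔preds=1111  new=0111  stable
  step 10. node 0  ⊔preds=1101  new=1110  old=0110  +wl: 6,7
  step 11. node 3  ⊔preds=1111  new=1111  old=1101  +wl: 0,1
  step 12. node 5  ⊔preds=1111  new=1011  stable
  step 13. node 6  ⊔preds=1111  new=1001  stable
  step 14. node 7  ⊔preds=1111  new=1111  stable
  step 15. node 0  ⊔preds=1111  new=1110  stable
  step 16. node 1  ⊔preds=1111  new=0111  stable

Least fixpoint reached:
  node 0: 1110
  node 1: 0111
  node 2: 0101
  node 3: 1111
  node 4: 0111
  node 5: 1011
  node 6: 1001
  node 7: 1111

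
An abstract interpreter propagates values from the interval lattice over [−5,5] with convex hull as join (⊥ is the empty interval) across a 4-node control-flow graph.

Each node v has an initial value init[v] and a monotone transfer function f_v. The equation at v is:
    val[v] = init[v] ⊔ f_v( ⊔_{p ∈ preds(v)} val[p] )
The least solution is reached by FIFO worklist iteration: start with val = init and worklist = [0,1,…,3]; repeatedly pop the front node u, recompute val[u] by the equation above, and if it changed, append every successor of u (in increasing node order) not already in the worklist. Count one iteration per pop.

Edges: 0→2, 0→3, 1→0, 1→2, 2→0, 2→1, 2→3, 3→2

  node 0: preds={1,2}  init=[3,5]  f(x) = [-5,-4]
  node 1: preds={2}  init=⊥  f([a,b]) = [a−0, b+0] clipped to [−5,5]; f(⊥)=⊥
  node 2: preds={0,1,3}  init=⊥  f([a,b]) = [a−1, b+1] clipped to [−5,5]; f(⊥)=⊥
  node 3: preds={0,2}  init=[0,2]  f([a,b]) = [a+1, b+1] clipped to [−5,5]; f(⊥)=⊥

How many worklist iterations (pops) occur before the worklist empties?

8

Trace (8 dequeues):
  [1] u=0 | in ⊥ | out [-5,5] | prev [3,5] | push {}
  [2] u=1 | in ⊥ | out ⊥ | ==
  [3] u=2 | in [-5,5] | out [-5,5] | prev ⊥ | push {0,1}
  [4] u=3 | in [-5,5] | out [-4,5] | prev [0,2] | push {2}
  [5] u=0 | in [-5,5] | out [-5,5] | ==
  [6] u=1 | in [-5,5] | out [-5,5] | prev ⊥ | push {0}
  [7] u=2 | in [-5,5] | out [-5,5] | ==
  [8] u=0 | in [-5,5] | out [-5,5] | ==

Converged values:
  [0] [-5,5]
  [1] [-5,5]
  [2] [-5,5]
  [3] [-4,5]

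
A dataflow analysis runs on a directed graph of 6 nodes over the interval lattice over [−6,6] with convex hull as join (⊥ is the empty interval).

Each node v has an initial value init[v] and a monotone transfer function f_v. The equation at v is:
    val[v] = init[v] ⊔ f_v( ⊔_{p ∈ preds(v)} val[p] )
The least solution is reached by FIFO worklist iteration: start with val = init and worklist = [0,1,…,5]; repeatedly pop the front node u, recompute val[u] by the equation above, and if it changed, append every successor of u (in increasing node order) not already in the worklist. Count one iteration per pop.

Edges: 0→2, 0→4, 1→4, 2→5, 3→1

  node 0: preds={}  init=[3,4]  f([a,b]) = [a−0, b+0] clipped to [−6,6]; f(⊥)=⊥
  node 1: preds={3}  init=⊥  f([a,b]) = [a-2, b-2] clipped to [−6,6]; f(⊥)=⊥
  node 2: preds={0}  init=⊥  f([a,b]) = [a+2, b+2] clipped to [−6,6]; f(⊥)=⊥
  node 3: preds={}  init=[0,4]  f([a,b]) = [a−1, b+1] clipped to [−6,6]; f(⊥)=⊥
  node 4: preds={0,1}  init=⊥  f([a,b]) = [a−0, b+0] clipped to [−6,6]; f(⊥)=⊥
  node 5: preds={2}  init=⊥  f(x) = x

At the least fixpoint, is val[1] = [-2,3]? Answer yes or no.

no

Iteration log — 6 steps:
  step 1. node 0  ⊔preds=⊥  new=[3,4]  stable
  step 2. node 1  ⊔preds=[0,4]  new=[-2,2]  old=⊥  +wl: 
  step 3. node 2  ⊔preds=[3,4]  new=[5,6]  old=⊥  +wl: 
  step 4. node 3  ⊔preds=⊥  new=[0,4]  stable
  step 5. node 4  ⊔preds=[-2,4]  new=[-2,4]  old=⊥  +wl: 
  step 6. node 5  ⊔preds=[5,6]  new=[5,6]  old=⊥  +wl: 

Least fixpoint reached:
  node 0: [3,4]
  node 1: [-2,2]
  node 2: [5,6]
  node 3: [0,4]
  node 4: [-2,4]
  node 5: [5,6]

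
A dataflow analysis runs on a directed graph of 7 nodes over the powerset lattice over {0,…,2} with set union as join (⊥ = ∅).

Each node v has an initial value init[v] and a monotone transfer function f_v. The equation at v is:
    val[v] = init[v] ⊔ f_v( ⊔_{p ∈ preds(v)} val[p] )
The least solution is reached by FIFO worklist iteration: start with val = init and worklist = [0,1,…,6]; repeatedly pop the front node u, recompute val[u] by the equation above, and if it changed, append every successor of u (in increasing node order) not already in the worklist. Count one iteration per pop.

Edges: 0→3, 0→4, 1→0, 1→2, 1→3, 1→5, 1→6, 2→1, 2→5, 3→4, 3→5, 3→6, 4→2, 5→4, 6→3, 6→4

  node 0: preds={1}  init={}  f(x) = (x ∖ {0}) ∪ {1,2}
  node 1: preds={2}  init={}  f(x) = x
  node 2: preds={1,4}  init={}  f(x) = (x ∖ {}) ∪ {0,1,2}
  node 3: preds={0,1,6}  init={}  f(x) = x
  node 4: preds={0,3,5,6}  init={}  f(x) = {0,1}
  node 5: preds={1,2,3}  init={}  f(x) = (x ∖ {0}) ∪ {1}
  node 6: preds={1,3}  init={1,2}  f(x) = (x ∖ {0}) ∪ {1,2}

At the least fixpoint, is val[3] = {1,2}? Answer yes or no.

no

Iteration log — 15 steps:
  step 1. node 0  ⊔preds={}  new={1,2}  old={}  +wl: 
  step 2. node 1  ⊔preds={}  new={}  stable
  step 3. node 2  ⊔preds={}  new={0,1,2}  old={}  +wl: 1
  step 4. node 3  ⊔preds={1,2}  new={1,2}  old={}  +wl: 
  step 5. node 4  ⊔preds={1,2}  new={0,1}  old={}  +wl: 2
  step 6. node 5  ⊔preds={0,1,2}  new={1,2}  old={}  +wl: 4
  step 7. node 6  ⊔preds={1,2}  new={1,2}  stable
  step 8. node 1  ⊔preds={0,1,2}  new={0,1,2}  old={}  +wl: 0,3,5,6
  step 9. node 2  ⊔preds={0,1,2}  new={0,1,2}  stable
  step 10. node 4  ⊔preds={1,2}  new={0,1}  stable
  step 11. node 0  ⊔preds={0,1,2}  new={1,2}  stable
  step 12. node 3  ⊔preds={0,1,2}  new={0,1,2}  old={1,2}  +wl: 4
  step 13. node 5  ⊔preds={0,1,2}  new={1,2}  stable
  step 14. node 6  ⊔preds={0,1,2}  new={1,2}  stable
  step 15. node 4  ⊔preds={0,1,2}  new={0,1}  stable

Least fixpoint reached:
  node 0: {1,2}
  node 1: {0,1,2}
  node 2: {0,1,2}
  node 3: {0,1,2}
  node 4: {0,1}
  node 5: {1,2}
  node 6: {1,2}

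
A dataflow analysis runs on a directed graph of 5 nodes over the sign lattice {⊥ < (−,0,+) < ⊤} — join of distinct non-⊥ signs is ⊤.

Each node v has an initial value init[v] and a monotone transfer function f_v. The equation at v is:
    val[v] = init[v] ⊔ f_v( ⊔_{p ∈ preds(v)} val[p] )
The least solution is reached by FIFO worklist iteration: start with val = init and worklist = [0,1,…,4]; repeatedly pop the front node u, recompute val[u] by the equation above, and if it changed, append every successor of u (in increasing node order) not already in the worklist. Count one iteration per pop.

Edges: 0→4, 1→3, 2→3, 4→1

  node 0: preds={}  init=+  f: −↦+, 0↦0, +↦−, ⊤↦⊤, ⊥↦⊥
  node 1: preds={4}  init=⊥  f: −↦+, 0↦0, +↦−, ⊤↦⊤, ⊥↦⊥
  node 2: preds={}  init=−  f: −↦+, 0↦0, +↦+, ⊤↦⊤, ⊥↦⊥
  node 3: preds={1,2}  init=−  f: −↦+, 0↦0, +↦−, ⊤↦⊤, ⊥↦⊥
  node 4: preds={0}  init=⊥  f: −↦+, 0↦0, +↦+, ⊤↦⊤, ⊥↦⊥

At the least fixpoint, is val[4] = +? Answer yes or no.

Iteration log — 7 steps:
  step 1. node 0  ⊔preds=⊥  new=+  stable
  step 2. node 1  ⊔preds=⊥  new=⊥  stable
  step 3. node 2  ⊔preds=⊥  new=−  stable
  step 4. node 3  ⊔preds=−  new=⊤  old=−  +wl: 
  step 5. node 4  ⊔preds=+  new=+  old=⊥  +wl: 1
  step 6. node 1  ⊔preds=+  new=−  old=⊥  +wl: 3
  step 7. node 3  ⊔preds=−  new=⊤  stable

Least fixpoint reached:
  node 0: +
  node 1: −
  node 2: −
  node 3: ⊤
  node 4: +

yes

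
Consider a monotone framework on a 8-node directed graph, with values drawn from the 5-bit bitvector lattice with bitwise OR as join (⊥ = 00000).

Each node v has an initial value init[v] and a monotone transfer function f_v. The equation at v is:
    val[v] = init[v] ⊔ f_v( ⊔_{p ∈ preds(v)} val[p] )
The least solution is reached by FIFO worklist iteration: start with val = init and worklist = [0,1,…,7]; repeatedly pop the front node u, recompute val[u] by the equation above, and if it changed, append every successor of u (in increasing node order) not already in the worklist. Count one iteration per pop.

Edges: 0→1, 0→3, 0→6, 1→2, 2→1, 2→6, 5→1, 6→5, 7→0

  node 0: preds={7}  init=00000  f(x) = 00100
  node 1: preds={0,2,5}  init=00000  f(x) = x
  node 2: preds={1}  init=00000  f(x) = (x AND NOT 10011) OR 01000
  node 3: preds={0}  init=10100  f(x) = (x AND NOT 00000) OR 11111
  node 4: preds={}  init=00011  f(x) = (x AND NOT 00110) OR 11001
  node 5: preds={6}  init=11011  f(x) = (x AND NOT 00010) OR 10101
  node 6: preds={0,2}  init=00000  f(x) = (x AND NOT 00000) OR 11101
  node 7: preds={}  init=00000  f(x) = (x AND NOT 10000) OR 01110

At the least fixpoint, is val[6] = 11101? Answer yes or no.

Worklist (11 pops):
  #1 pop 0: in=00000 → 00100 (was 00000); enqueue []
  #2 pop 1: in=11111 → 11111 (was 00000); enqueue []
  #3 pop 2: in=11111 → 01100 (was 00000); enqueue [1]
  #4 pop 3: in=00100 → 11111 (was 10100); enqueue []
  #5 pop 4: in=00000 → 11011 (was 00011); enqueue []
  #6 pop 5: in=00000 → 11111 (was 11011); enqueue []
  #7 pop 6: in=01100 → 11101 (was 00000); enqueue [5]
  #8 pop 7: in=00000 → 01110 (was 00000); enqueue [0]
  #9 pop 1: in=11111 → 11111 (no change)
  #10 pop 5: in=11101 → 11111 (no change)
  #11 pop 0: in=01110 → 00100 (no change)

Fixpoint:
  val[0] = 00100
  val[1] = 11111
  val[2] = 01100
  val[3] = 11111
  val[4] = 11011
  val[5] = 11111
  val[6] = 11101
  val[7] = 01110

yes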